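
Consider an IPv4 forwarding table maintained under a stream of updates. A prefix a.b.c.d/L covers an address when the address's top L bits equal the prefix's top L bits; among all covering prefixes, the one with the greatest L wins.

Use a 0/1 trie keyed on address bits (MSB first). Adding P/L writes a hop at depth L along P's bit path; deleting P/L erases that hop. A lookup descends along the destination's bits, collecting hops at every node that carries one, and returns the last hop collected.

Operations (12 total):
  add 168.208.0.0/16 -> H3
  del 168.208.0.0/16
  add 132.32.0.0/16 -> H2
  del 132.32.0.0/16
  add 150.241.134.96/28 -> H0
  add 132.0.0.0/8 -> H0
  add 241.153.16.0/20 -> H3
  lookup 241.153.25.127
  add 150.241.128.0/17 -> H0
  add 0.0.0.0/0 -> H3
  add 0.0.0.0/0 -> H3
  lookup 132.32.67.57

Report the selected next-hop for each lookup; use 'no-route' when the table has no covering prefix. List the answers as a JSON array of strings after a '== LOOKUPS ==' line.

Trace:
  + 168.208.0.0/16 (H3) depth=16
  del 168.208.0.0/16 (clear depth 16)
  + 132.32.0.0/16 (H2) depth=16
  del 132.32.0.0/16 (clear depth 16)
  + 150.241.134.96/28 (H0) depth=28
  + 132.0.0.0/8 (H0) depth=8
  + 241.153.16.0/20 (H3) depth=20
  Q 241.153.25.127: descend 11110001100110010001 ; hops seen [H3] ; pick H3
  + 150.241.128.0/17 (H0) depth=17
  + 0.0.0.0/0 (H3) depth=0
  + 0.0.0.0/0 (H3) depth=0
  Q 132.32.67.57: descend 1000010000100000 ; hops seen [H3,H0] ; pick H0

== LOOKUPS ==
["H3","H0"]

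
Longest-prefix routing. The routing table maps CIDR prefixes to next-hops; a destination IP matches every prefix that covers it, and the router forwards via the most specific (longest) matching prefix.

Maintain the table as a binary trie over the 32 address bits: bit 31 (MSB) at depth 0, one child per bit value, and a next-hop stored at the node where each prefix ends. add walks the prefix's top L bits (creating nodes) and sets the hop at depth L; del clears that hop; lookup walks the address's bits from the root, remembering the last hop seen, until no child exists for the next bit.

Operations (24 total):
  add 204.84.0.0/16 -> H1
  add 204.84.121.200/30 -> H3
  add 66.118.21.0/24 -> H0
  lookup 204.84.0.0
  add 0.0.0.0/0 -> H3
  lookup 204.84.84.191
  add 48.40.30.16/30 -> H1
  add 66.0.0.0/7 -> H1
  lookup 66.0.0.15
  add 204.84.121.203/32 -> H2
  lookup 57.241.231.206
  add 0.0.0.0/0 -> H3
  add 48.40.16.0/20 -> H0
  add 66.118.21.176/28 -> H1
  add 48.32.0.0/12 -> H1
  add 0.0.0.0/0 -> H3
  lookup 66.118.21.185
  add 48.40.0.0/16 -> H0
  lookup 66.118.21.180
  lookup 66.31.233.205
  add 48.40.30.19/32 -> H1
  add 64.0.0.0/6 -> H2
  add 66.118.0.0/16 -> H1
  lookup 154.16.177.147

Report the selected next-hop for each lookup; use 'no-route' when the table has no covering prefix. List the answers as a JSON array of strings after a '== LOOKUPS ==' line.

Process each operation:
  add 204.84.0.0/16 -> H1 at depth 16
  add 204.84.121.200/30 -> H3 at depth 30
  add 66.118.21.0/24 -> H0 at depth 24
  Q 204.84.0.0: descend 11001100010101000 ; hops seen [H1] ; pick H1
  add 0.0.0.0/0 -> H3 at depth 0
  Q 204.84.84.191: descend 110011000101010001 ; hops seen [H3,H1] ; pick H1
  add 48.40.30.16/30 -> H1 at depth 30
  add 66.0.0.0/7 -> H1 at depth 7
  Q 66.0.0.15: descend 010000100 ; hops seen [H3,H1] ; pick H1
  add 204.84.121.203/32 -> H2 at depth 32
  Q 57.241.231.206: descend 0011 ; hops seen [H3] ; pick H3
  add 0.0.0.0/0 -> H3 at depth 0
  add 48.40.16.0/20 -> H0 at depth 20
  add 66.118.21.176/28 -> H1 at depth 28
  add 48.32.0.0/12 -> H1 at depth 12
  add 0.0.0.0/0 -> H3 at depth 0
  Q 66.118.21.185: descend 0100001001110110000101011011 ; hops seen [H3,H1,H0,H1] ; pick H1
  add 48.40.0.0/16 -> H0 at depth 16
  Q 66.118.21.180: descend 0100001001110110000101011011 ; hops seen [H3,H1,H0,H1] ; pick H1
  Q 66.31.233.205: descend 010000100 ; hops seen [H3,H1] ; pick H1
  add 48.40.30.19/32 -> H1 at depth 32
  add 64.0.0.0/6 -> H2 at depth 6
  add 66.118.0.0/16 -> H1 at depth 16
  Q 154.16.177.147: descend 1 ; hops seen [H3] ; pick H3

== LOOKUPS ==
["H1","H1","H1","H3","H1","H1","H1","H3"]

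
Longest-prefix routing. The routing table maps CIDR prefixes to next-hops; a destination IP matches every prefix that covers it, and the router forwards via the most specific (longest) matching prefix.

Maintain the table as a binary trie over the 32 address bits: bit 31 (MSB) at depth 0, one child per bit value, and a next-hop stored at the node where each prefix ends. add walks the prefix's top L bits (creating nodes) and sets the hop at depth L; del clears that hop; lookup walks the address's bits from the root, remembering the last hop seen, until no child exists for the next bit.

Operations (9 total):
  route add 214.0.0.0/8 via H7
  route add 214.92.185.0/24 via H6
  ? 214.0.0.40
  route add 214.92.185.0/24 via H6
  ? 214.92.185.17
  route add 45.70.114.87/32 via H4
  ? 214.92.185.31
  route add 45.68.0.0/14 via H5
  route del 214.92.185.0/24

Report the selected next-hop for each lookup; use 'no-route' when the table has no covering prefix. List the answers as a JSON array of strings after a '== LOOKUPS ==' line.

Process each operation:
  add 214.0.0.0/8 -> H7 at depth 8
  add 214.92.185.0/24 -> H6 at depth 24
  Q 214.0.0.40: descend 110101100 ; hops seen [H7] ; pick H7
  add 214.92.185.0/24 -> H6 at depth 24
  Q 214.92.185.17: descend 110101100101110010111001 ; hops seen [H7,H6] ; pick H6
  add 45.70.114.87/32 -> H4 at depth 32
  Q 214.92.185.31: descend 110101100101110010111001 ; hops seen [H7,H6] ; pick H6
  add 45.68.0.0/14 -> H5 at depth 14
  del 214.92.185.0/24 (clear depth 24)

== LOOKUPS ==
["H7","H6","H6"]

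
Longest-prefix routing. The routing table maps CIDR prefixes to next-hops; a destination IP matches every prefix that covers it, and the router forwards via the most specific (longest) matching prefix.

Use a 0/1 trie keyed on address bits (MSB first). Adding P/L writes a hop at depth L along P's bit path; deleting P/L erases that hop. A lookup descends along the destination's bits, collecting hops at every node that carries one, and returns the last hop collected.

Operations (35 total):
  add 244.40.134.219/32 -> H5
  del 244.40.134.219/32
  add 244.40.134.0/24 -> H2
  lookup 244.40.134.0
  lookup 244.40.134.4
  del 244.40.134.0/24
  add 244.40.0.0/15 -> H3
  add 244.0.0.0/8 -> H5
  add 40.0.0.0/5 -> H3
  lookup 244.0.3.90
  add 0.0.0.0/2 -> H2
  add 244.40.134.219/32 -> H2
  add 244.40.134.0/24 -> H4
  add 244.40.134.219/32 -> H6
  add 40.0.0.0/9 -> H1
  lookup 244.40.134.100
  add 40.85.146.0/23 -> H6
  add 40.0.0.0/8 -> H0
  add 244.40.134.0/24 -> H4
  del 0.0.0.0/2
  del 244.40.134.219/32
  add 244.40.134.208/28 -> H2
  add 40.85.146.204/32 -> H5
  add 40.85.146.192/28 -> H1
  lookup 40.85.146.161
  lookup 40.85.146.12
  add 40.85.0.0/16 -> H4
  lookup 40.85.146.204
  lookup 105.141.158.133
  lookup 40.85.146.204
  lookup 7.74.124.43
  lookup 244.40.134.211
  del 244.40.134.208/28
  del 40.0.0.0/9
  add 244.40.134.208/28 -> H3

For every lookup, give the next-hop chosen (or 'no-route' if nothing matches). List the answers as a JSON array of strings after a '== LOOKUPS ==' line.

Process each operation:
  + 244.40.134.219/32 (H5) depth=32
  - 244.40.134.219/32 clear@32
  + 244.40.134.0/24 (H2) depth=24
  ? 244.40.134.0  path d0:-→d1:-→d2:-→d3:-→d4:-→d5:-→d6:-→d7:-→d8:-→d9:-→d10:-→d11:-→d12:-→d13:-→d14:-→d15:-→d16:-→d17:-→d18:-→d19:-→d20:-→d21:-→d22:-→d23:-→d24:H2  best=H2
  ? 244.40.134.4  path d0:-→d1:-→d2:-→d3:-→d4:-→d5:-→d6:-→d7:-→d8:-→d9:-→d10:-→d11:-→d12:-→d13:-→d14:-→d15:-→d16:-→d17:-→d18:-→d19:-→d20:-→d21:-→d22:-→d23:-→d24:H2  best=H2
  - 244.40.134.0/24 clear@24
  + 244.40.0.0/15 (H3) depth=15
  + 244.0.0.0/8 (H5) depth=8
  + 40.0.0.0/5 (H3) depth=5
  ? 244.0.3.90  path d0:-→d1:-→d2:-→d3:-→d4:-→d5:-→d6:-→d7:-→d8:H5→d9:-→d10:-  best=H5
  + 0.0.0.0/2 (H2) depth=2
  + 244.40.134.219/32 (H2) depth=32
  + 244.40.134.0/24 (H4) depth=24
  + 244.40.134.219/32 (H6) depth=32
  + 40.0.0.0/9 (H1) depth=9
  ? 244.40.134.100  path d0:-→d1:-→d2:-→d3:-→d4:-→d5:-→d6:-→d7:-→d8:H5→d9:-→d10:-→d11:-→d12:-→d13:-→d14:-→d15:H3→d16:-→d17:-→d18:-→d19:-→d20:-→d21:-→d22:-→d23:-→d24:H4  best=H4
  + 40.85.146.0/23 (H6) depth=23
  + 40.0.0.0/8 (H0) depth=8
  + 244.40.134.0/24 (H4) depth=24
  - 0.0.0.0/2 clear@2
  - 244.40.134.219/32 clear@32
  + 244.40.134.208/28 (H2) depth=28
  + 40.85.146.204/32 (H5) depth=32
  + 40.85.146.192/28 (H1) depth=28
  ? 40.85.146.161  path d0:-→d1:-→d2:-→d3:-→d4:-→d5:H3→d6:-→d7:-→d8:H0→d9:H1→d10:-→d11:-→d12:-→d13:-→d14:-→d15:-→d16:-→d17:-→d18:-→d19:-→d20:-→d21:-→d22:-→d23:H6→d24:-→d25:-  best=H6
  ? 40.85.146.12  path d0:-→d1:-→d2:-→d3:-→d4:-→d5:H3→d6:-→d7:-→d8:H0→d9:H1→d10:-→d11:-→d12:-→d13:-→d14:-→d15:-→d16:-→d17:-→d18:-→d19:-→d20:-→d21:-→d22:-→d23:H6→d24:-  best=H6
  + 40.85.0.0/16 (H4) depth=16
  ? 40.85.146.204  path d0:-→d1:-→d2:-→d3:-→d4:-→d5:H3→d6:-→d7:-→d8:H0→d9:H1→d10:-→d11:-→d12:-→d13:-→d14:-→d15:-→d16:H4→d17:-→d18:-→d19:-→d20:-→d21:-→d22:-→d23:H6→d24:-→d25:-→d26:-→d27:-→d28:H1→d29:-→d30:-→d31:-→d32:H5  best=H5
  ? 105.141.158.133  path d0:-→d1:-  best=no-route
  ? 40.85.146.204  path d0:-→d1:-→d2:-→d3:-→d4:-→d5:H3→d6:-→d7:-→d8:H0→d9:H1→d10:-→d11:-→d12:-→d13:-→d14:-→d15:-→d16:H4→d17:-→d18:-→d19:-→d20:-→d21:-→d22:-→d23:H6→d24:-→d25:-→d26:-→d27:-→d28:H1→d29:-→d30:-→d31:-→d32:H5  best=H5
  ? 7.74.124.43  path d0:-→d1:-→d2:-  best=no-route
  ? 244.40.134.211  path d0:-→d1:-→d2:-→d3:-→d4:-→d5:-→d6:-→d7:-→d8:H5→d9:-→d10:-→d11:-→d12:-→d13:-→d14:-→d15:H3→d16:-→d17:-→d18:-→d19:-→d20:-→d21:-→d22:-→d23:-→d24:H4→d25:-→d26:-→d27:-→d28:H2  best=H2
  - 244.40.134.208/28 clear@28
  - 40.0.0.0/9 clear@9
  + 244.40.134.208/28 (H3) depth=28

== LOOKUPS ==
["H2","H2","H5","H4","H6","H6","H5","no-route","H5","no-route","H2"]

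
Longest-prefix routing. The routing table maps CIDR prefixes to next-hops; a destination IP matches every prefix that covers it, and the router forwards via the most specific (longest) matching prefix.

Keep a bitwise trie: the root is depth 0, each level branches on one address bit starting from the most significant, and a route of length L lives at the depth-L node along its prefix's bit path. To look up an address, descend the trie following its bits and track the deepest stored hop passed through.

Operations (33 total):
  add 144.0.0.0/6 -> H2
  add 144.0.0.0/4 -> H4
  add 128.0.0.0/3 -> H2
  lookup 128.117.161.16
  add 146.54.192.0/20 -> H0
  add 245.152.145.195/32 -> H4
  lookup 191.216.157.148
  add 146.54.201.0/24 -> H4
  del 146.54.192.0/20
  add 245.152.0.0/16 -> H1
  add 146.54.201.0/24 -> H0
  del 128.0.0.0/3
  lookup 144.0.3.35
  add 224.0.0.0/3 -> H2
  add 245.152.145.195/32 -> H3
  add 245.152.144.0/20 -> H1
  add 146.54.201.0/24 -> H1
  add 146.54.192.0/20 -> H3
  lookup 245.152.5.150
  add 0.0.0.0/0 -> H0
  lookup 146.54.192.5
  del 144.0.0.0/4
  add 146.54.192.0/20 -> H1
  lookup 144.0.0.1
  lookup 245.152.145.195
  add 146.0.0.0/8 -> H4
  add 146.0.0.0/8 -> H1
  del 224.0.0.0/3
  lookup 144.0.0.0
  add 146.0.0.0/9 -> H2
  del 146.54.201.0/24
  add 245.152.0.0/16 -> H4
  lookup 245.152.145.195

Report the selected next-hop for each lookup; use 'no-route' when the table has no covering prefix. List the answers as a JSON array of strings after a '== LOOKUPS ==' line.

Apply in order:
  + 144.0.0.0/6 (H2) depth=6
  + 144.0.0.0/4 (H4) depth=4
  + 128.0.0.0/3 (H2) depth=3
  lookup 128.117.161.16: bits 100 walk d0:-→d1:-→d2:-→d3:H2 -> H2
  + 146.54.192.0/20 (H0) depth=20
  + 245.152.145.195/32 (H4) depth=32
  lookup 191.216.157.148: bits 10 walk d0:-→d1:-→d2:- -> no-route
  + 146.54.201.0/24 (H4) depth=24
  - 146.54.192.0/20 clear@20
  + 245.152.0.0/16 (H1) depth=16
  + 146.54.201.0/24 (H0) depth=24
  - 128.0.0.0/3 clear@3
  lookup 144.0.3.35: bits 100100 walk d0:-→d1:-→d2:-→d3:-→d4:H4→d5:-→d6:H2 -> H2
  + 224.0.0.0/3 (H2) depth=3
  + 245.152.145.195/32 (H3) depth=32
  + 245.152.144.0/20 (H1) depth=20
  + 146.54.201.0/24 (H1) depth=24
  + 146.54.192.0/20 (H3) depth=20
  lookup 245.152.5.150: bits 1111010110011000 walk d0:-→d1:-→d2:-→d3:H2→d4:-→d5:-→d6:-→d7:-→d8:-→d9:-→d10:-→d11:-→d12:-→d13:-→d14:-→d15:-→d16:H1 -> H1
  + 0.0.0.0/0 (H0) depth=0
  lookup 146.54.192.5: bits 10010010001101101100 walk d0:H0→d1:-→d2:-→d3:-→d4:H4→d5:-→d6:H2→d7:-→d8:-→d9:-→d10:-→d11:-→d12:-→d13:-→d14:-→d15:-→d16:-→d17:-→d18:-→d19:-→d20:H3 -> H3
  - 144.0.0.0/4 clear@4
  + 146.54.192.0/20 (H1) depth=20
  lookup 144.0.0.1: bits 100100 walk d0:H0→d1:-→d2:-→d3:-→d4:-→d5:-→d6:H2 -> H2
  lookup 245.152.145.195: bits 11110101100110001001000111000011 walk d0:H0→d1:-→d2:-→d3:H2→d4:-→d5:-→d6:-→d7:-→d8:-→d9:-→d10:-→d11:-→d12:-→d13:-→d14:-→d15:-→d16:H1→d17:-→d18:-→d19:-→d20:H1→d21:-→d22:-→d23:-→d24:-→d25:-→d26:-→d27:-→d28:-→d29:-→d30:-→d31:-→d32:H3 -> H3
  + 146.0.0.0/8 (H4) depth=8
  + 146.0.0.0/8 (H1) depth=8
  - 224.0.0.0/3 clear@3
  lookup 144.0.0.0: bits 100100 walk d0:H0→d1:-→d2:-→d3:-→d4:-→d5:-→d6:H2 -> H2
  + 146.0.0.0/9 (H2) depth=9
  - 146.54.201.0/24 clear@24
  + 245.152.0.0/16 (H4) depth=16
  lookup 245.152.145.195: bits 11110101100110001001000111000011 walk d0:H0→d1:-→d2:-→d3:-→d4:-→d5:-→d6:-→d7:-→d8:-→d9:-→d10:-→d11:-→d12:-→d13:-→d14:-→d15:-→d16:H4→d17:-→d18:-→d19:-→d20:H1→d21:-→d22:-→d23:-→d24:-→d25:-→d26:-→d27:-→d28:-→d29:-→d30:-→d31:-→d32:H3 -> H3

== LOOKUPS ==
["H2","no-route","H2","H1","H3","H2","H3","H2","H3"]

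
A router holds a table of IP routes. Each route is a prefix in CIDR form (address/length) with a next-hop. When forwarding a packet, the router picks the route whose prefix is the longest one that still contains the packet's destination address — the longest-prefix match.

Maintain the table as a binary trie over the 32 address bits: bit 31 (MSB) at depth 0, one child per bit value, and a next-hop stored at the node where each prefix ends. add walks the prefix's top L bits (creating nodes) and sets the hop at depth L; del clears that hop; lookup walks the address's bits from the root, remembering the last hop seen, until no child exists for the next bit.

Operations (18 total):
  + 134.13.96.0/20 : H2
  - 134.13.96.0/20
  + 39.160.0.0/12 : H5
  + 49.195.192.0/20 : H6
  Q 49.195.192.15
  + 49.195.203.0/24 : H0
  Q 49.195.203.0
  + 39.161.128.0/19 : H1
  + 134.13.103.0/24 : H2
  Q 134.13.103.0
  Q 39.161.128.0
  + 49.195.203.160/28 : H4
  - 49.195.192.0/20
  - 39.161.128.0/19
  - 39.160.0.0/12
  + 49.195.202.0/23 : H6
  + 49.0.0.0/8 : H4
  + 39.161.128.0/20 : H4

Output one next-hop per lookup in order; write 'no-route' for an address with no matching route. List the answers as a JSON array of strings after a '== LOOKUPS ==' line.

Apply in order:
  add 134.13.96.0/20 -> H2 at depth 20
  del 134.13.96.0/20 (clear depth 20)
  add 39.160.0.0/12 -> H5 at depth 12
  add 49.195.192.0/20 -> H6 at depth 20
  ? 49.195.192.15  path d0:-→d1:-→d2:-→d3:-→d4:-→d5:-→d6:-→d7:-→d8:-→d9:-→d10:-→d11:-→d12:-→d13:-→d14:-→d15:-→d16:-→d17:-→d18:-→d19:-→d20:H6  best=H6
  add 49.195.203.0/24 -> H0 at depth 24
  ? 49.195.203.0  path d0:-→d1:-→d2:-→d3:-→d4:-→d5:-→d6:-→d7:-→d8:-→d9:-→d10:-→d11:-→d12:-→d13:-→d14:-→d15:-→d16:-→d17:-→d18:-→d19:-→d20:H6→d21:-→d22:-→d23:-→d24:H0  best=H0
  add 39.161.128.0/19 -> H1 at depth 19
  add 134.13.103.0/24 -> H2 at depth 24
  ? 134.13.103.0  path d0:-→d1:-→d2:-→d3:-→d4:-→d5:-→d6:-→d7:-→d8:-→d9:-→d10:-→d11:-→d12:-→d13:-→d14:-→d15:-→d16:-→d17:-→d18:-→d19:-→d20:-→d21:-→d22:-→d23:-→d24:H2  best=H2
  ? 39.161.128.0  path d0:-→d1:-→d2:-→d3:-→d4:-→d5:-→d6:-→d7:-→d8:-→d9:-→d10:-→d11:-→d12:H5→d13:-→d14:-→d15:-→d16:-→d17:-→d18:-→d19:H1  best=H1
  add 49.195.203.160/28 -> H4 at depth 28
  del 49.195.192.0/20 (clear depth 20)
  del 39.161.128.0/19 (clear depth 19)
  del 39.160.0.0/12 (clear depth 12)
  add 49.195.202.0/23 -> H6 at depth 23
  add 49.0.0.0/8 -> H4 at depth 8
  add 39.161.128.0/20 -> H4 at depth 20

== LOOKUPS ==
["H6","H0","H2","H1"]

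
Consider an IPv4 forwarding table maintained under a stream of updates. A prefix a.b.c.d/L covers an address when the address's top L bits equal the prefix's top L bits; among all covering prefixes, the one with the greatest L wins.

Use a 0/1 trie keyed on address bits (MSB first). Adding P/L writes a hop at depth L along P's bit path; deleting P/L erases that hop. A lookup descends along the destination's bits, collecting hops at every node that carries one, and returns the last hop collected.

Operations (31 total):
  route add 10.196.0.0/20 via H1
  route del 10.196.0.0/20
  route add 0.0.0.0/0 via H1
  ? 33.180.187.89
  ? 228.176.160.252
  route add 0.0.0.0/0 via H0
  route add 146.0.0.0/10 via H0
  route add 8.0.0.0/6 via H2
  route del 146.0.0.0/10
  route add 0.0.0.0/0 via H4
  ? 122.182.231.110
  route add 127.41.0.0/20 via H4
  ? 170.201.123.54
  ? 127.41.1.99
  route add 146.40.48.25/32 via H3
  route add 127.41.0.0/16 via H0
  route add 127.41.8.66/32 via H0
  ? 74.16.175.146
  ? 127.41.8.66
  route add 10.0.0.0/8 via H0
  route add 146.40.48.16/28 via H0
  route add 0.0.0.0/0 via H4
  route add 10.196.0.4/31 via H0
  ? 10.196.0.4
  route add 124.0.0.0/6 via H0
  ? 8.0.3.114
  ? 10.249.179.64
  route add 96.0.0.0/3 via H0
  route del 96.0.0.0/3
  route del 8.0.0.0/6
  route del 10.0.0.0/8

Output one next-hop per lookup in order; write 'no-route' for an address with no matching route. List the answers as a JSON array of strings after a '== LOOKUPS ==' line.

Trace:
  + 10.196.0.0/20 (H1) depth=20
  - 10.196.0.0/20 clear@20
  + 0.0.0.0/0 (H1) depth=0
  Q 33.180.187.89: descend 00 ; hops seen [H1] ; pick H1
  Q 228.176.160.252: descend ε ; hops seen [H1] ; pick H1
  + 0.0.0.0/0 (H0) depth=0
  + 146.0.0.0/10 (H0) depth=10
  + 8.0.0.0/6 (H2) depth=6
  - 146.0.0.0/10 clear@10
  + 0.0.0.0/0 (H4) depth=0
  Q 122.182.231.110: descend 0 ; hops seen [H4] ; pick H4
  + 127.41.0.0/20 (H4) depth=20
  Q 170.201.123.54: descend 10 ; hops seen [H4] ; pick H4
  Q 127.41.1.99: descend 01111111001010010000 ; hops seen [H4,H4] ; pick H4
  + 146.40.48.25/32 (H3) depth=32
  + 127.41.0.0/16 (H0) depth=16
  + 127.41.8.66/32 (H0) depth=32
  Q 74.16.175.146: descend 01 ; hops seen [H4] ; pick H4
  Q 127.41.8.66: descend 01111111001010010000100001000010 ; hops seen [H4,H0,H4,H0] ; pick H0
  + 10.0.0.0/8 (H0) depth=8
  + 146.40.48.16/28 (H0) depth=28
  + 0.0.0.0/0 (H4) depth=0
  + 10.196.0.4/31 (H0) depth=31
  Q 10.196.0.4: descend 0000101011000100000000000000010 ; hops seen [H4,H2,H0,H0] ; pick H0
  + 124.0.0.0/6 (H0) depth=6
  Q 8.0.3.114: descend 000010 ; hops seen [H4,H2] ; pick H2
  Q 10.249.179.64: descend 0000101011 ; hops seen [H4,H2,H0] ; pick H0
  + 96.0.0.0/3 (H0) depth=3
  - 96.0.0.0/3 clear@3
  - 8.0.0.0/6 clear@6
  - 10.0.0.0/8 clear@8

== LOOKUPS ==
["H1","H1","H4","H4","H4","H4","H0","H0","H2","H0"]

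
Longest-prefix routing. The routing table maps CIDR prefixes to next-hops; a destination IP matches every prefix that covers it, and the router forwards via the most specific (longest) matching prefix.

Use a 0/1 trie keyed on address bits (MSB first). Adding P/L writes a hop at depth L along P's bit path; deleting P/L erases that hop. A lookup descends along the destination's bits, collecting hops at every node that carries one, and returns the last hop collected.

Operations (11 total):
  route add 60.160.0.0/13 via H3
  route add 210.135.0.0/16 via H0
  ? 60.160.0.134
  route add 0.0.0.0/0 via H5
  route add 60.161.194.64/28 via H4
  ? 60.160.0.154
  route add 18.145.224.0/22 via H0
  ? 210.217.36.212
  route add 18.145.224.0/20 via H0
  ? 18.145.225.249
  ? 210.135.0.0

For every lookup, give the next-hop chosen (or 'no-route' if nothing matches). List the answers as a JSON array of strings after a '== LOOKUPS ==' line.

Apply in order:
  + 60.160.0.0/13 (H3) depth=13
  + 210.135.0.0/16 (H0) depth=16
  lookup 60.160.0.134: bits 0011110010100 walk d0:-→d1:-→d2:-→d3:-→d4:-→d5:-→d6:-→d7:-→d8:-→d9:-→d10:-→d11:-→d12:-→d13:H3 -> H3
  + 0.0.0.0/0 (H5) depth=0
  + 60.161.194.64/28 (H4) depth=28
  lookup 60.160.0.154: bits 001111001010000 walk d0:H5→d1:-→d2:-→d3:-→d4:-→d5:-→d6:-→d7:-→d8:-→d9:-→d10:-→d11:-→d12:-→d13:H3→d14:-→d15:- -> H3
  + 18.145.224.0/22 (H0) depth=22
  lookup 210.217.36.212: bits 110100101 walk d0:H5→d1:-→d2:-→d3:-→d4:-→d5:-→d6:-→d7:-→d8:-→d9:- -> H5
  + 18.145.224.0/20 (H0) depth=20
  lookup 18.145.225.249: bits 0001001010010001111000 walk d0:H5→d1:-→d2:-→d3:-→d4:-→d5:-→d6:-→d7:-→d8:-→d9:-→d10:-→d11:-→d12:-→d13:-→d14:-→d15:-→d16:-→d17:-→d18:-→d19:-→d20:H0→d21:-→d22:H0 -> H0
  lookup 210.135.0.0: bits 1101001010000111 walk d0:H5→d1:-→d2:-→d3:-→d4:-→d5:-→d6:-→d7:-→d8:-→d9:-→d10:-→d11:-→d12:-→d13:-→d14:-→d15:-→d16:H0 -> H0

== LOOKUPS ==
["H3","H3","H5","H0","H0"]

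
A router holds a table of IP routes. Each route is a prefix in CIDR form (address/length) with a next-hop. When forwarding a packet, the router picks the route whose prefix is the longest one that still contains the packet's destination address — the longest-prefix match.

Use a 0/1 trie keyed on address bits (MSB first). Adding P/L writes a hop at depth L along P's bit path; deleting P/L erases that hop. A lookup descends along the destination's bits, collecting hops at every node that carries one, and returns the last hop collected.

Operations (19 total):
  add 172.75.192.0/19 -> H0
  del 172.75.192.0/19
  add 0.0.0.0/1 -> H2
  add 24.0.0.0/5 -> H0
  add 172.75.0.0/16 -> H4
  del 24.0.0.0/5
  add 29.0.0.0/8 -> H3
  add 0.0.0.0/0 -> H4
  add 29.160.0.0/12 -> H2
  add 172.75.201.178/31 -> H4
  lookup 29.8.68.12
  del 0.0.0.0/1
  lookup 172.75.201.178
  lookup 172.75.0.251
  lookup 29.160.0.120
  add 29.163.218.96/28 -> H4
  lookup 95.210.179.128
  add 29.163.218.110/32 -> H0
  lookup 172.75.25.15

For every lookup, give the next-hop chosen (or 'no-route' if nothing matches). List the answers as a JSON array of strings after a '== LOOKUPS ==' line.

Trace:
  add 172.75.192.0/19 -> H0 at depth 19
  del 172.75.192.0/19 (clear depth 19)
  add 0.0.0.0/1 -> H2 at depth 1
  add 24.0.0.0/5 -> H0 at depth 5
  add 172.75.0.0/16 -> H4 at depth 16
  del 24.0.0.0/5 (clear depth 5)
  add 29.0.0.0/8 -> H3 at depth 8
  add 0.0.0.0/0 -> H4 at depth 0
  add 29.160.0.0/12 -> H2 at depth 12
  add 172.75.201.178/31 -> H4 at depth 31
  lookup 29.8.68.12: bits 00011101 walk d0:H4→d1:H2→d2:-→d3:-→d4:-→d5:-→d6:-→d7:-→d8:H3 -> H3
  del 0.0.0.0/1 (clear depth 1)
  lookup 172.75.201.178: bits 1010110001001011110010011011001 walk d0:H4→d1:-→d2:-→d3:-→d4:-→d5:-→d6:-→d7:-→d8:-→d9:-→d10:-→d11:-→d12:-→d13:-→d14:-→d15:-→d16:H4→d17:-→d18:-→d19:-→d20:-→d21:-→d22:-→d23:-→d24:-→d25:-→d26:-→d27:-→d28:-→d29:-→d30:-→d31:H4 -> H4
  lookup 172.75.0.251: bits 1010110001001011 walk d0:H4→d1:-→d2:-→d3:-→d4:-→d5:-→d6:-→d7:-→d8:-→d9:-→d10:-→d11:-→d12:-→d13:-→d14:-→d15:-→d16:H4 -> H4
  lookup 29.160.0.120: bits 000111011010 walk d0:H4→d1:-→d2:-→d3:-→d4:-→d5:-→d6:-→d7:-→d8:H3→d9:-→d10:-→d11:-→d12:H2 -> H2
  add 29.163.218.96/28 -> H4 at depth 28
  lookup 95.210.179.128: bits 0 walk d0:H4→d1:- -> H4
  add 29.163.218.110/32 -> H0 at depth 32
  lookup 172.75.25.15: bits 1010110001001011 walk d0:H4→d1:-→d2:-→d3:-→d4:-→d5:-→d6:-→d7:-→d8:-→d9:-→d10:-→d11:-→d12:-→d13:-→d14:-→d15:-→d16:H4 -> H4

== LOOKUPS ==
["H3","H4","H4","H2","H4","H4"]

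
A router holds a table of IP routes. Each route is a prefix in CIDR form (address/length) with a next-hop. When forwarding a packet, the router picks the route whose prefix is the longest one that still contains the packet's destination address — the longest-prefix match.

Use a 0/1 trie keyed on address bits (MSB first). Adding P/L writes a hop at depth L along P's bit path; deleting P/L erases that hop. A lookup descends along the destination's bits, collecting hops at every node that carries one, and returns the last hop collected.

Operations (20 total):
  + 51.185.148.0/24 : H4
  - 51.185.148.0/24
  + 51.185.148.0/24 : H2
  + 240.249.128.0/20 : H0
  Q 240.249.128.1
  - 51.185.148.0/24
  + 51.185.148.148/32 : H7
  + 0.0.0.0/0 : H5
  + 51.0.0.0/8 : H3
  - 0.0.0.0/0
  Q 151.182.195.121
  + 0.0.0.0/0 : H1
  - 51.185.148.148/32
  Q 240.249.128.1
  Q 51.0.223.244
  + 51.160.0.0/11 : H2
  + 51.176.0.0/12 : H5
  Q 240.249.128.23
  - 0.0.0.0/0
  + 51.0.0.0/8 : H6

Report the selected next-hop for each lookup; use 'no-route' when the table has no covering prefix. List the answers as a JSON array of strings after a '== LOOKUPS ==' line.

Apply in order:
  + 51.185.148.0/24 (H4) depth=24
  - 51.185.148.0/24 clear@24
  + 51.185.148.0/24 (H2) depth=24
  + 240.249.128.0/20 (H0) depth=20
  lookup 240.249.128.1: bits 11110000111110011000 walk d0:-→d1:-→d2:-→d3:-→d4:-→d5:-→d6:-→d7:-→d8:-→d9:-→d10:-→d11:-→d12:-→d13:-→d14:-→d15:-→d16:-→d17:-→d18:-→d19:-→d20:H0 -> H0
  - 51.185.148.0/24 clear@24
  + 51.185.148.148/32 (H7) depth=32
  + 0.0.0.0/0 (H5) depth=0
  + 51.0.0.0/8 (H3) depth=8
  - 0.0.0.0/0 clear@0
  lookup 151.182.195.121: bits 1 walk d0:-→d1:- -> no-route
  + 0.0.0.0/0 (H1) depth=0
  - 51.185.148.148/32 clear@32
  lookup 240.249.128.1: bits 11110000111110011000 walk d0:H1→d1:-→d2:-→d3:-→d4:-→d5:-→d6:-→d7:-→d8:-→d9:-→d10:-→d11:-→d12:-→d13:-→d14:-→d15:-→d16:-→d17:-→d18:-→d19:-→d20:H0 -> H0
  lookup 51.0.223.244: bits 00110011 walk d0:H1→d1:-→d2:-→d3:-→d4:-→d5:-→d6:-→d7:-→d8:H3 -> H3
  + 51.160.0.0/11 (H2) depth=11
  + 51.176.0.0/12 (H5) depth=12
  lookup 240.249.128.23: bits 11110000111110011000 walk d0:H1→d1:-→d2:-→d3:-→d4:-→d5:-→d6:-→d7:-→d8:-→d9:-→d10:-→d11:-→d12:-→d13:-→d14:-→d15:-→d16:-→d17:-→d18:-→d19:-→d20:H0 -> H0
  - 0.0.0.0/0 clear@0
  + 51.0.0.0/8 (H6) depth=8

== LOOKUPS ==
["H0","no-route","H0","H3","H0"]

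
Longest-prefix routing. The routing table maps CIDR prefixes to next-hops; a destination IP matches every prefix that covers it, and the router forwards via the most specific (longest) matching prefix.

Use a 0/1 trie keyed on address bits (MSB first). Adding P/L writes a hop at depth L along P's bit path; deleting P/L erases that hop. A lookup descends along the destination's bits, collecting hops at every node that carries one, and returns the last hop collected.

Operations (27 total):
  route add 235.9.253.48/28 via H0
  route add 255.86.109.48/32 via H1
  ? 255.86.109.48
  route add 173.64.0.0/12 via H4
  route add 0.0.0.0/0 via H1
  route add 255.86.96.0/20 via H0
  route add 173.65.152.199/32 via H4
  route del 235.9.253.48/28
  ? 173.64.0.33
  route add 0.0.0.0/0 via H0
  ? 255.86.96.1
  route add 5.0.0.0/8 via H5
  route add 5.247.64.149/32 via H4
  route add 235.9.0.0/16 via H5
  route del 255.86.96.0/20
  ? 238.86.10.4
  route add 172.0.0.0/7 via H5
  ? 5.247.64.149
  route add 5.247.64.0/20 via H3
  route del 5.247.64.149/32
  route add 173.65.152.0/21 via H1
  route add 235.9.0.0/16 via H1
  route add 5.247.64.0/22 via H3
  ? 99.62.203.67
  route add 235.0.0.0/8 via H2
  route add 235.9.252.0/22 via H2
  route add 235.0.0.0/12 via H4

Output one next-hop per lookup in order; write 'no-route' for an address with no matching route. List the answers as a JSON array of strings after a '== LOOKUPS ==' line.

Apply in order:
  add 235.9.253.48/28 -> H0 at depth 28
  add 255.86.109.48/32 -> H1 at depth 32
  ? 255.86.109.48  path d0:-→d1:-→d2:-→d3:-→d4:-→d5:-→d6:-→d7:-→d8:-→d9:-→d10:-→d11:-→d12:-→d13:-→d14:-→d15:-→d16:-→d17:-→d18:-→d19:-→d20:-→d21:-→d22:-→d23:-→d24:-→d25:-→d26:-→d27:-→d28:-→d29:-→d30:-→d31:-→d32:H1  best=H1
  add 173.64.0.0/12 -> H4 at depth 12
  add 0.0.0.0/0 -> H1 at depth 0
  add 255.86.96.0/20 -> H0 at depth 20
  add 173.65.152.199/32 -> H4 at depth 32
  - 235.9.253.48/28 clear@28
  ? 173.64.0.33  path d0:H1→d1:-→d2:-→d3:-→d4:-→d5:-→d6:-→d7:-→d8:-→d9:-→d10:-→d11:-→d12:H4→d13:-→d14:-→d15:-  best=H4
  add 0.0.0.0/0 -> H0 at depth 0
  ? 255.86.96.1  path d0:H0→d1:-→d2:-→d3:-→d4:-→d5:-→d6:-→d7:-→d8:-→d9:-→d10:-→d11:-→d12:-→d13:-→d14:-→d15:-→d16:-→d17:-→d18:-→d19:-→d20:H0  best=H0
  add 5.0.0.0/8 -> H5 at depth 8
  add 5.247.64.149/32 -> H4 at depth 32
  add 235.9.0.0/16 -> H5 at depth 16
  - 255.86.96.0/20 clear@20
  ? 238.86.10.4  path d0:H0→d1:-→d2:-→d3:-→d4:-→d5:-  best=H0
  add 172.0.0.0/7 -> H5 at depth 7
  ? 5.247.64.149  path d0:H0→d1:-→d2:-→d3:-→d4:-→d5:-→d6:-→d7:-→d8:H5→d9:-→d10:-→d11:-→d12:-→d13:-→d14:-→d15:-→d16:-→d17:-→d18:-→d19:-→d20:-→d21:-→d22:-→d23:-→d24:-→d25:-→d26:-→d27:-→d28:-→d29:-→d30:-→d31:-→d32:H4  best=H4
  add 5.247.64.0/20 -> H3 at depth 20
  - 5.247.64.149/32 clear@32
  add 173.65.152.0/21 -> H1 at depth 21
  add 235.9.0.0/16 -> H1 at depth 16
  add 5.247.64.0/22 -> H3 at depth 22
  ? 99.62.203.67  path d0:H0→d1:-  best=H0
  add 235.0.0.0/8 -> H2 at depth 8
  add 235.9.252.0/22 -> H2 at depth 22
  add 235.0.0.0/12 -> H4 at depth 12

== LOOKUPS ==
["H1","H4","H0","H0","H4","H0"]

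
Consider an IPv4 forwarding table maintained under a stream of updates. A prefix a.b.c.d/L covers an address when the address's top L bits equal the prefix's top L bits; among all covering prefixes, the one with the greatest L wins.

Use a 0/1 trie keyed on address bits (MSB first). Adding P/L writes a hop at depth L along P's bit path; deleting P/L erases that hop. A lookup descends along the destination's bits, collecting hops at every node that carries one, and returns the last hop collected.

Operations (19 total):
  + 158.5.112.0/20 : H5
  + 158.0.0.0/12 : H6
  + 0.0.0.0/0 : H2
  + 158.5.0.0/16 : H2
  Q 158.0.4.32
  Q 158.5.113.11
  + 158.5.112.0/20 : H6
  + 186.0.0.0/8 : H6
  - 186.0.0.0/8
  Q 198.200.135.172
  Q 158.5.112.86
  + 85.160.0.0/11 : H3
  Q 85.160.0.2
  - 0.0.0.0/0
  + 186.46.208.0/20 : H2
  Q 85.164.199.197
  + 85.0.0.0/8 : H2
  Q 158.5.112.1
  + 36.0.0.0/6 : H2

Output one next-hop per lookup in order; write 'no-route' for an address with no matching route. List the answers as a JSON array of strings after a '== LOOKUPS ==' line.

Trace:
  add 158.5.112.0/20 -> H5 at depth 20
  add 158.0.0.0/12 -> H6 at depth 12
  add 0.0.0.0/0 -> H2 at depth 0
  add 158.5.0.0/16 -> H2 at depth 16
  lookup 158.0.4.32: bits 1001111000000 walk d0:H2→d1:-→d2:-→d3:-→d4:-→d5:-→d6:-→d7:-→d8:-→d9:-→d10:-→d11:-→d12:H6→d13:- -> H6
  lookup 158.5.113.11: bits 10011110000001010111 walk d0:H2→d1:-→d2:-→d3:-→d4:-→d5:-→d6:-→d7:-→d8:-→d9:-→d10:-→d11:-→d12:H6→d13:-→d14:-→d15:-→d16:H2→d17:-→d18:-→d19:-→d20:H5 -> H5
  add 158.5.112.0/20 -> H6 at depth 20
  add 186.0.0.0/8 -> H6 at depth 8
  - 186.0.0.0/8 clear@8
  lookup 198.200.135.172: bits 1 walk d0:H2→d1:- -> H2
  lookup 158.5.112.86: bits 10011110000001010111 walk d0:H2→d1:-→d2:-→d3:-→d4:-→d5:-→d6:-→d7:-→d8:-→d9:-→d10:-→d11:-→d12:H6→d13:-→d14:-→d15:-→d16:H2→d17:-→d18:-→d19:-→d20:H6 -> H6
  add 85.160.0.0/11 -> H3 at depth 11
  lookup 85.160.0.2: bits 01010101101 walk d0:H2→d1:-→d2:-→d3:-→d4:-→d5:-→d6:-→d7:-→d8:-→d9:-→d10:-→d11:H3 -> H3
  - 0.0.0.0/0 clear@0
  add 186.46.208.0/20 -> H2 at depth 20
  lookup 85.164.199.197: bits 01010101101 walk d0:-→d1:-→d2:-→d3:-→d4:-→d5:-→d6:-→d7:-→d8:-→d9:-→d10:-→d11:H3 -> H3
  add 85.0.0.0/8 -> H2 at depth 8
  lookup 158.5.112.1: bits 10011110000001010111 walk d0:-→d1:-→d2:-→d3:-→d4:-→d5:-→d6:-→d7:-→d8:-→d9:-→d10:-→d11:-→d12:H6→d13:-→d14:-→d15:-→d16:H2→d17:-→d18:-→d19:-→d20:H6 -> H6
  add 36.0.0.0/6 -> H2 at depth 6

== LOOKUPS ==
["H6","H5","H2","H6","H3","H3","H6"]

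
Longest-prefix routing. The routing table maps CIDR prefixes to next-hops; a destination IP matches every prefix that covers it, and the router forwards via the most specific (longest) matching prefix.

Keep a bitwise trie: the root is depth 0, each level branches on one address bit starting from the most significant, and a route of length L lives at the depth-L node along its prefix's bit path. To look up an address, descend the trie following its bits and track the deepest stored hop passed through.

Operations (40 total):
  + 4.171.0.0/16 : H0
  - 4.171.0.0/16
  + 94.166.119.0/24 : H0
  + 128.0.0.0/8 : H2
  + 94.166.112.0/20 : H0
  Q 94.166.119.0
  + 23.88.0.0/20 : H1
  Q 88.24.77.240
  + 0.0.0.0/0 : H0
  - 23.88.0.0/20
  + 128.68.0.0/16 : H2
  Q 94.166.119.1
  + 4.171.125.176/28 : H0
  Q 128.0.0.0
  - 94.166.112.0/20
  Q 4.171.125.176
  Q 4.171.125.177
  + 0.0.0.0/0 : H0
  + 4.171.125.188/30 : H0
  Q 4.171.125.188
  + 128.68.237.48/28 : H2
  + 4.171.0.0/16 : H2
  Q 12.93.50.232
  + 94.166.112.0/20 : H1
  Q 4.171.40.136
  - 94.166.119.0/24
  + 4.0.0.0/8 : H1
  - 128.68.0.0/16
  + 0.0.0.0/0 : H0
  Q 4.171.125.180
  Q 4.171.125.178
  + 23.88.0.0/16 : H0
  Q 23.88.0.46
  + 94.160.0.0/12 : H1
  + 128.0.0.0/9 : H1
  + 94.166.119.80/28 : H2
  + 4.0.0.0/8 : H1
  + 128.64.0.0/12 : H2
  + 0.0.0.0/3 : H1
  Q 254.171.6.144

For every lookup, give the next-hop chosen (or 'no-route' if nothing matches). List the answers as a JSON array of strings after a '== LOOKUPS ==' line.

Process each operation:
  + 4.171.0.0/16 (H0) depth=16
  - 4.171.0.0/16 clear@16
  + 94.166.119.0/24 (H0) depth=24
  + 128.0.0.0/8 (H2) depth=8
  + 94.166.112.0/20 (H0) depth=20
  Q 94.166.119.0: descend 010111101010011001110111 ; hops seen [H0,H0] ; pick H0
  + 23.88.0.0/20 (H1) depth=20
  Q 88.24.77.240: descend 01011 ; hops seen [∅] ; pick no-route
  + 0.0.0.0/0 (H0) depth=0
  - 23.88.0.0/20 clear@20
  + 128.68.0.0/16 (H2) depth=16
  Q 94.166.119.1: descend 010111101010011001110111 ; hops seen [H0,H0,H0] ; pick H0
  + 4.171.125.176/28 (H0) depth=28
  Q 128.0.0.0: descend 100000000 ; hops seen [H0,H2] ; pick H2
  - 94.166.112.0/20 clear@20
  Q 4.171.125.176: descend 0000010010101011011111011011 ; hops seen [H0,H0] ; pick H0
  Q 4.171.125.177: descend 0000010010101011011111011011 ; hops seen [H0,H0] ; pick H0
  + 0.0.0.0/0 (H0) depth=0
  + 4.171.125.188/30 (H0) depth=30
  Q 4.171.125.188: descend 000001001010101101111101101111 ; hops seen [H0,H0,H0] ; pick H0
  + 128.68.237.48/28 (H2) depth=28
  + 4.171.0.0/16 (H2) depth=16
  Q 12.93.50.232: descend 0000 ; hops seen [H0] ; pick H0
  + 94.166.112.0/20 (H1) depth=20
  Q 4.171.40.136: descend 00000100101010110 ; hops seen [H0,H2] ; pick H2
  - 94.166.119.0/24 clear@24
  + 4.0.0.0/8 (H1) depth=8
  - 128.68.0.0/16 clear@16
  + 0.0.0.0/0 (H0) depth=0
  Q 4.171.125.180: descend 0000010010101011011111011011 ; hops seen [H0,H1,H2,H0] ; pick H0
  Q 4.171.125.178: descend 0000010010101011011111011011 ; hops seen [H0,H1,H2,H0] ; pick H0
  + 23.88.0.0/16 (H0) depth=16
  Q 23.88.0.46: descend 00010111010110000000 ; hops seen [H0,H0] ; pick H0
  + 94.160.0.0/12 (H1) depth=12
  + 128.0.0.0/9 (H1) depth=9
  + 94.166.119.80/28 (H2) depth=28
  + 4.0.0.0/8 (H1) depth=8
  + 128.64.0.0/12 (H2) depth=12
  + 0.0.0.0/3 (H1) depth=3
  Q 254.171.6.144: descend 1 ; hops seen [H0] ; pick H0

== LOOKUPS ==
["H0","no-route","H0","H2","H0","H0","H0","H0","H2","H0","H0","H0","H0"]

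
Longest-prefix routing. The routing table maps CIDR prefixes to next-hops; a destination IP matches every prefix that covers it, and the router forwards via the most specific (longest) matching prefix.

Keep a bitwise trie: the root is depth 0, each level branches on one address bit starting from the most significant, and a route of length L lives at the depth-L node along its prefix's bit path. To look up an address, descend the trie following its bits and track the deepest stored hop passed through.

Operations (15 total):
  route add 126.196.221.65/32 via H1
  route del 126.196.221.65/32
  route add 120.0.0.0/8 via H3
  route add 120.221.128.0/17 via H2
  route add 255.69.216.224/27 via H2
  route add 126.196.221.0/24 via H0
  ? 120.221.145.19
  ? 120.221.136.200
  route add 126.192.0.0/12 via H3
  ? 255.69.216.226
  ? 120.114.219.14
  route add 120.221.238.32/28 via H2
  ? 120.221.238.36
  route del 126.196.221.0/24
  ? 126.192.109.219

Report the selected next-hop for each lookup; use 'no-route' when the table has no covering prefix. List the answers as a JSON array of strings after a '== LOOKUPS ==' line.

Trace:
  + 126.196.221.65/32 (H1) depth=32
  - 126.196.221.65/32 clear@32
  + 120.0.0.0/8 (H3) depth=8
  + 120.221.128.0/17 (H2) depth=17
  + 255.69.216.224/27 (H2) depth=27
  + 126.196.221.0/24 (H0) depth=24
  Q 120.221.145.19: descend 01111000110111011 ; hops seen [H3,H2] ; pick H2
  Q 120.221.136.200: descend 01111000110111011 ; hops seen [H3,H2] ; pick H2
  + 126.192.0.0/12 (H3) depth=12
  Q 255.69.216.226: descend 111111110100010111011000111 ; hops seen [H2] ; pick H2
  Q 120.114.219.14: descend 01111000 ; hops seen [H3] ; pick H3
  + 120.221.238.32/28 (H2) depth=28
  Q 120.221.238.36: descend 0111100011011101111011100010 ; hops seen [H3,H2,H2] ; pick H2
  - 126.196.221.0/24 clear@24
  Q 126.192.109.219: descend 0111111011000 ; hops seen [H3] ; pick H3

== LOOKUPS ==
["H2","H2","H2","H3","H2","H3"]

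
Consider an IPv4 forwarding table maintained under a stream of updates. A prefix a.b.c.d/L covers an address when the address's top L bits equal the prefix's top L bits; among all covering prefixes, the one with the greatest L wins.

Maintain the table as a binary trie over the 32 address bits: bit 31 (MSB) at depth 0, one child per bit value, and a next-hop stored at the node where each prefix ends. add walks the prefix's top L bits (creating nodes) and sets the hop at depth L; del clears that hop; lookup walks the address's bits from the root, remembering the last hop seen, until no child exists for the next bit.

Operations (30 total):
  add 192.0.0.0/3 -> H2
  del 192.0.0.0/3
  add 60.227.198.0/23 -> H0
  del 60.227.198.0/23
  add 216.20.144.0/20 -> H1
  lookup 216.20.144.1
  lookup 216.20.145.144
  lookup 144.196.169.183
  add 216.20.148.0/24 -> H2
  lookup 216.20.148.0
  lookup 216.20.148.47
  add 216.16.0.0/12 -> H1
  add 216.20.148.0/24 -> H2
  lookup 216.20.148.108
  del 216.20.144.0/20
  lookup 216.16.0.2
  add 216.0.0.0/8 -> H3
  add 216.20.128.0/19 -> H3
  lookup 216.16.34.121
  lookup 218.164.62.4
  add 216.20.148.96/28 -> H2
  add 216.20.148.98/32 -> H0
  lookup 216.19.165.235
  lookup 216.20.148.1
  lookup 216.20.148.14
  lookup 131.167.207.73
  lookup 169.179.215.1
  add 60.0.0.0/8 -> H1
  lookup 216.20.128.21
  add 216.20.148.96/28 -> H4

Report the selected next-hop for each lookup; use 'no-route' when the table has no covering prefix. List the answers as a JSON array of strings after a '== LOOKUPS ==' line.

Apply in order:
  add 192.0.0.0/3 -> H2 at depth 3
  del 192.0.0.0/3 (clear depth 3)
  add 60.227.198.0/23 -> H0 at depth 23
  del 60.227.198.0/23 (clear depth 23)
  add 216.20.144.0/20 -> H1 at depth 20
  ? 216.20.144.1  path d0:-→d1:-→d2:-→d3:-→d4:-→d5:-→d6:-→d7:-→d8:-→d9:-→d10:-→d11:-→d12:-→d13:-→d14:-→d15:-→d16:-→d17:-→d18:-→d19:-→d20:H1  best=H1
  ? 216.20.145.144  path d0:-→d1:-→d2:-→d3:-→d4:-→d5:-→d6:-→d7:-→d8:-→d9:-→d10:-→d11:-→d12:-→d13:-→d14:-→d15:-→d16:-→d17:-→d18:-→d19:-→d20:H1  best=H1
  ? 144.196.169.183  path d0:-→d1:-  best=no-route
  add 216.20.148.0/24 -> H2 at depth 24
  ? 216.20.148.0  path d0:-→d1:-→d2:-→d3:-→d4:-→d5:-→d6:-→d7:-→d8:-→d9:-→d10:-→d11:-→d12:-→d13:-→d14:-→d15:-→d16:-→d17:-→d18:-→d19:-→d20:H1→d21:-→d22:-→d23:-→d24:H2  best=H2
  ? 216.20.148.47  path d0:-→d1:-→d2:-→d3:-→d4:-→d5:-→d6:-→d7:-→d8:-→d9:-→d10:-→d11:-→d12:-→d13:-→d14:-→d15:-→d16:-→d17:-→d18:-→d19:-→d20:H1→d21:-→d22:-→d23:-→d24:H2  best=H2
  add 216.16.0.0/12 -> H1 at depth 12
  add 216.20.148.0/24 -> H2 at depth 24
  ? 216.20.148.108  path d0:-→d1:-→d2:-→d3:-→d4:-→d5:-→d6:-→d7:-→d8:-→d9:-→d10:-→d11:-→d12:H1→d13:-→d14:-→d15:-→d16:-→d17:-→d18:-→d19:-→d20:H1→d21:-→d22:-→d23:-→d24:H2  best=H2
  del 216.20.144.0/20 (clear depth 20)
  ? 216.16.0.2  path d0:-→d1:-→d2:-→d3:-→d4:-→d5:-→d6:-→d7:-→d8:-→d9:-→d10:-→d11:-→d12:H1→d13:-  best=H1
  add 216.0.0.0/8 -> H3 at depth 8
  add 216.20.128.0/19 -> H3 at depth 19
  ? 216.16.34.121  path d0:-→d1:-→d2:-→d3:-→d4:-→d5:-→d6:-→d7:-→d8:H3→d9:-→d10:-→d11:-→d12:H1→d13:-  best=H1
  ? 218.164.62.4  path d0:-→d1:-→d2:-→d3:-→d4:-→d5:-→d6:-  best=no-route
  add 216.20.148.96/28 -> H2 at depth 28
  add 216.20.148.98/32 -> H0 at depth 32
  ? 216.19.165.235  path d0:-→d1:-→d2:-→d3:-→d4:-→d5:-→d6:-→d7:-→d8:H3→d9:-→d10:-→d11:-→d12:H1→d13:-  best=H1
  ? 216.20.148.1  path d0:-→d1:-→d2:-→d3:-→d4:-→d5:-→d6:-→d7:-→d8:H3→d9:-→d10:-→d11:-→d12:H1→d13:-→d14:-→d15:-→d16:-→d17:-→d18:-→d19:H3→d20:-→d21:-→d22:-→d23:-→d24:H2→d25:-  best=H2
  ? 216.20.148.14  path d0:-→d1:-→d2:-→d3:-→d4:-→d5:-→d6:-→d7:-→d8:H3→d9:-→d10:-→d11:-→d12:H1→d13:-→d14:-→d15:-→d16:-→d17:-→d18:-→d19:H3→d20:-→d21:-→d22:-→d23:-→d24:H2→d25:-  best=H2
  ? 131.167.207.73  path d0:-→d1:-  best=no-route
  ? 169.179.215.1  path d0:-→d1:-  best=no-route
  add 60.0.0.0/8 -> H1 at depth 8
  ? 216.20.128.21  path d0:-→d1:-→d2:-→d3:-→d4:-→d5:-→d6:-→d7:-→d8:H3→d9:-→d10:-→d11:-→d12:H1→d13:-→d14:-→d15:-→d16:-→d17:-→d18:-→d19:H3  best=H3
  add 216.20.148.96/28 -> H4 at depth 28

== LOOKUPS ==
["H1","H1","no-route","H2","H2","H2","H1","H1","no-route","H1","H2","H2","no-route","no-route","H3"]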